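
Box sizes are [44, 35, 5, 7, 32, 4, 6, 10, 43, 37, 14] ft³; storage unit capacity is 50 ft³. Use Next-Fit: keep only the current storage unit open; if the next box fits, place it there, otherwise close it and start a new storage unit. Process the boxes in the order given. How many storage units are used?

7

storage unit 1: place 44 ft³, 6 ft³ left
storage unit 2: place 35 ft³, 15 ft³ left
storage unit 2: place 5 ft³, 10 ft³ left
storage unit 2: place 7 ft³, 3 ft³ left
storage unit 3: place 32 ft³, 18 ft³ left
storage unit 3: place 4 ft³, 14 ft³ left
storage unit 3: place 6 ft³, 8 ft³ left
storage unit 4: place 10 ft³, 40 ft³ left
storage unit 5: place 43 ft³, 7 ft³ left
storage unit 6: place 37 ft³, 13 ft³ left
storage unit 7: place 14 ft³, 36 ft³ left
Final storage units: [44] [35,5,7] [32,4,6] [10] [43] [37] [14].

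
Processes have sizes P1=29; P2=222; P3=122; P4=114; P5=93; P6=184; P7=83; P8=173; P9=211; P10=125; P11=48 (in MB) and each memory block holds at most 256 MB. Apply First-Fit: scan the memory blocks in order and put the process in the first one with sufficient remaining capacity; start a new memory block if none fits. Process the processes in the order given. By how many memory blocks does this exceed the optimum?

First-Fit: [29,222] [122,114] [93,83,48] [184] [173] [211] [125] → 7 memory blocks.
Total size 1404 MB; any packing needs at least ⌈1404/256⌉ = 6 memory blocks.
An optimal packing achieves that bound: [222,29] [211] [184,48] [173,83] [125,122] [114,93] → 6 memory blocks.
Excess: 7 − 6 = 1.

1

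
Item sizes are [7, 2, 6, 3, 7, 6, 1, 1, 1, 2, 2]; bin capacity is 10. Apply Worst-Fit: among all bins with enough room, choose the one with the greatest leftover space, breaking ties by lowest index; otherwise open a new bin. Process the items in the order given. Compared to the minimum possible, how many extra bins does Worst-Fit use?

Worst-Fit: [7,2] [6,3] [7,1,2] [6,1,1,2] → 4 bins.
Total size 38; any packing needs at least ⌈38/10⌉ = 4 bins.
So 4 is already optimal.

0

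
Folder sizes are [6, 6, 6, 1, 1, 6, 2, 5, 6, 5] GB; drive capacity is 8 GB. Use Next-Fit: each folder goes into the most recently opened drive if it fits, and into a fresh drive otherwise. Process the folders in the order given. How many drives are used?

Put 6 GB in drive 1; 2 GB remain.
Put 6 GB in drive 2; 2 GB remain.
Put 6 GB in drive 3; 2 GB remain.
Put 1 GB in drive 3; 1 GB remain.
Put 1 GB in drive 3; 0 GB remain.
Put 6 GB in drive 4; 2 GB remain.
Put 2 GB in drive 4; 0 GB remain.
Put 5 GB in drive 5; 3 GB remain.
Put 6 GB in drive 6; 2 GB remain.
Put 5 GB in drive 7; 3 GB remain.
Final drives: [6] [6] [6,1,1] [6,2] [5] [6] [5].

7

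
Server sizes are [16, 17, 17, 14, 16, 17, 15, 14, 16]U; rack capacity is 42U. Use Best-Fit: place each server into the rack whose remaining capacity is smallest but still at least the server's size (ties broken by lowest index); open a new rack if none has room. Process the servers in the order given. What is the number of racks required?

5

16U → rack 1 (remaining 26U)
17U → rack 1 (remaining 9U)
17U → rack 2 (remaining 25U)
14U → rack 2 (remaining 11U)
16U → rack 3 (remaining 26U)
17U → rack 3 (remaining 9U)
15U → rack 4 (remaining 27U)
14U → rack 4 (remaining 13U)
16U → rack 5 (remaining 26U)
Final racks: [16,17] [17,14] [16,17] [15,14] [16].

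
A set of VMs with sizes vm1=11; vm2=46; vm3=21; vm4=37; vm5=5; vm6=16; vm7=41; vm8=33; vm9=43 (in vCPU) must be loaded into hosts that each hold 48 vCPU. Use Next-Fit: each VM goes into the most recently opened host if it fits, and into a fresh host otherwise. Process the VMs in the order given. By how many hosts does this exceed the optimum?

Next-Fit: [11] [46] [21] [37,5] [16] [41] [33] [43] → 8 hosts.
Total size 253 vCPU; any packing needs at least ⌈253/48⌉ = 6 hosts.
An optimal packing achieves that bound: [46] [43,5] [41] [37,11] [33] [21,16] → 6 hosts.
Excess: 8 − 6 = 2.

2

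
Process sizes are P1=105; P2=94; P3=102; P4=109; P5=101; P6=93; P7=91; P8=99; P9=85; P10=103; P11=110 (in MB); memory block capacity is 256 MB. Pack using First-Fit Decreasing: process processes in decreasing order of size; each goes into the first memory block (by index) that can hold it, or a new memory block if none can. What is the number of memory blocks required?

Sorted descending: 110, 109, 105, 103, 102, 101, 99, 94, 93, 91, 85.
memory block 1: place 110 MB, 146 MB left
memory block 1: place 109 MB, 37 MB left
memory block 2: place 105 MB, 151 MB left
memory block 2: place 103 MB, 48 MB left
memory block 3: place 102 MB, 154 MB left
memory block 3: place 101 MB, 53 MB left
memory block 4: place 99 MB, 157 MB left
memory block 4: place 94 MB, 63 MB left
memory block 5: place 93 MB, 163 MB left
memory block 5: place 91 MB, 72 MB left
memory block 6: place 85 MB, 171 MB left
Final memory blocks: [110,109] [105,103] [102,101] [99,94] [93,91] [85].

6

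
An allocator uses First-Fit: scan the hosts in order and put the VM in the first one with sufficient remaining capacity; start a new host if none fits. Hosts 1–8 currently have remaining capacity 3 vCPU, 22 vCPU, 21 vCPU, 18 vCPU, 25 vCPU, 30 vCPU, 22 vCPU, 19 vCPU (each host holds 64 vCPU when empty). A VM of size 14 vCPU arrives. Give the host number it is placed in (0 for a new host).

Hosts with room: host 2 (22 vCPU), host 3 (21 vCPU), host 4 (18 vCPU), host 5 (25 vCPU), host 6 (30 vCPU), host 7 (22 vCPU), host 8 (19 vCPU).
The first with room is host 2.

2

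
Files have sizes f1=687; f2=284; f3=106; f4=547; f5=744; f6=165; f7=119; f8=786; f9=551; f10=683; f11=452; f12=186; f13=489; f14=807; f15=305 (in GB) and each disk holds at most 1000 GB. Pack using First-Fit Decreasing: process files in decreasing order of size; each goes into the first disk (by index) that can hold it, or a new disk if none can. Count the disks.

8

Sorted descending: 807, 786, 744, 687, 683, 551, 547, 489, 452, 305, 284, 186, 165, 119, 106.
Put 807 GB in disk 1; 193 GB remain.
Put 786 GB in disk 2; 214 GB remain.
Put 744 GB in disk 3; 256 GB remain.
Put 687 GB in disk 4; 313 GB remain.
Put 683 GB in disk 5; 317 GB remain.
Put 551 GB in disk 6; 449 GB remain.
Put 547 GB in disk 7; 453 GB remain.
Put 489 GB in disk 8; 511 GB remain.
Put 452 GB in disk 7; 1 GB remain.
Put 305 GB in disk 4; 8 GB remain.
Put 284 GB in disk 5; 33 GB remain.
Put 186 GB in disk 1; 7 GB remain.
Put 165 GB in disk 2; 49 GB remain.
Put 119 GB in disk 3; 137 GB remain.
Put 106 GB in disk 3; 31 GB remain.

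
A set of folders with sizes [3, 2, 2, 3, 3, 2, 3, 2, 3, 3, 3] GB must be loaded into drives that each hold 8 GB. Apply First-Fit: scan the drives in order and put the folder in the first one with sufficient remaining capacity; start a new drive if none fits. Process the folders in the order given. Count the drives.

3 GB → drive 1 (remaining 5 GB)
2 GB → drive 1 (remaining 3 GB)
2 GB → drive 1 (remaining 1 GB)
3 GB → drive 2 (remaining 5 GB)
3 GB → drive 2 (remaining 2 GB)
2 GB → drive 2 (remaining 0 GB)
3 GB → drive 3 (remaining 5 GB)
2 GB → drive 3 (remaining 3 GB)
3 GB → drive 3 (remaining 0 GB)
3 GB → drive 4 (remaining 5 GB)
3 GB → drive 4 (remaining 2 GB)
Final drives: [3,2,2] [3,3,2] [3,2,3] [3,3].

4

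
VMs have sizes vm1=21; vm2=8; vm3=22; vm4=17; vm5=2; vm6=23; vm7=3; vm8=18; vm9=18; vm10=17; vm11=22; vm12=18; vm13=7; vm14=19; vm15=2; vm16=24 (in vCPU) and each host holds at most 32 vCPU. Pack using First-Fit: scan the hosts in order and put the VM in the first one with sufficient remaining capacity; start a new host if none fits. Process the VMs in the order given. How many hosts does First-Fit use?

11

host 1: place vm1 (21 vCPU), 11 vCPU left
host 1: place vm2 (8 vCPU), 3 vCPU left
host 2: place vm3 (22 vCPU), 10 vCPU left
host 3: place vm4 (17 vCPU), 15 vCPU left
host 1: place vm5 (2 vCPU), 1 vCPU left
host 4: place vm6 (23 vCPU), 9 vCPU left
host 2: place vm7 (3 vCPU), 7 vCPU left
host 5: place vm8 (18 vCPU), 14 vCPU left
host 6: place vm9 (18 vCPU), 14 vCPU left
host 7: place vm10 (17 vCPU), 15 vCPU left
host 8: place vm11 (22 vCPU), 10 vCPU left
host 9: place vm12 (18 vCPU), 14 vCPU left
host 2: place vm13 (7 vCPU), 0 vCPU left
host 10: place vm14 (19 vCPU), 13 vCPU left
host 3: place vm15 (2 vCPU), 13 vCPU left
host 11: place vm16 (24 vCPU), 8 vCPU left
Final hosts: [21,8,2] [22,3,7] [17,2] [23] [18] [18] [17] [22] [18] [19] [24].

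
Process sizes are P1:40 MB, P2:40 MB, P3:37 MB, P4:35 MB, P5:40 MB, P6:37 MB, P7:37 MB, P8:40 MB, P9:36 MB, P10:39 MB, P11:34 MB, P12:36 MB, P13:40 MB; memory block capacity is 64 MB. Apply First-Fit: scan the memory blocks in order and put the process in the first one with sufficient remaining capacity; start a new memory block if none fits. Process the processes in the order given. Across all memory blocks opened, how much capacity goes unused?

Put P1 (40 MB) in memory block 1; 24 MB remain.
Put P2 (40 MB) in memory block 2; 24 MB remain.
Put P3 (37 MB) in memory block 3; 27 MB remain.
Put P4 (35 MB) in memory block 4; 29 MB remain.
Put P5 (40 MB) in memory block 5; 24 MB remain.
Put P6 (37 MB) in memory block 6; 27 MB remain.
Put P7 (37 MB) in memory block 7; 27 MB remain.
Put P8 (40 MB) in memory block 8; 24 MB remain.
Put P9 (36 MB) in memory block 9; 28 MB remain.
Put P10 (39 MB) in memory block 10; 25 MB remain.
Put P11 (34 MB) in memory block 11; 30 MB remain.
Put P12 (36 MB) in memory block 12; 28 MB remain.
Put P13 (40 MB) in memory block 13; 24 MB remain.
13 memory blocks × 64 MB = 832 MB; used 491 MB; unused 341 MB.

341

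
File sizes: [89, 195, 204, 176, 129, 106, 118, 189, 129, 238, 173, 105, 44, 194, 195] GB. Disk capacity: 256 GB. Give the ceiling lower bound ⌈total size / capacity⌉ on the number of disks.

Total size = 89 + 195 + 204 + 176 + 129 + 106 + 118 + 189 + 129 + 238 + 173 + 105 + 44 + 194 + 195 = 2284 GB.
⌈2284 / 256⌉ = 9.

9 disks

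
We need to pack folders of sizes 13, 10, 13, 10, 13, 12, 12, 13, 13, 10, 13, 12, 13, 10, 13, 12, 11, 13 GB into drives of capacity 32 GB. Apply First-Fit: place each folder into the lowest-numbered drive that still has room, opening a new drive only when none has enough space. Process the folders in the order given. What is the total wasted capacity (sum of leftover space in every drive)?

drive 1: place 13 GB, 19 GB left
drive 1: place 10 GB, 9 GB left
drive 2: place 13 GB, 19 GB left
drive 2: place 10 GB, 9 GB left
drive 3: place 13 GB, 19 GB left
drive 3: place 12 GB, 7 GB left
drive 4: place 12 GB, 20 GB left
drive 4: place 13 GB, 7 GB left
drive 5: place 13 GB, 19 GB left
drive 5: place 10 GB, 9 GB left
drive 6: place 13 GB, 19 GB left
drive 6: place 12 GB, 7 GB left
drive 7: place 13 GB, 19 GB left
drive 7: place 10 GB, 9 GB left
drive 8: place 13 GB, 19 GB left
drive 8: place 12 GB, 7 GB left
drive 9: place 11 GB, 21 GB left
drive 9: place 13 GB, 8 GB left
9 drives × 32 GB = 288 GB; used 216 GB; unused 72 GB.

72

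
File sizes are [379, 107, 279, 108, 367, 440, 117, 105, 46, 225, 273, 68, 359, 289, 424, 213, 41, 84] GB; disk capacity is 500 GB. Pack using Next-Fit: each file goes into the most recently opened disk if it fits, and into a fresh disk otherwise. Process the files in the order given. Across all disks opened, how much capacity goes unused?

379 GB → disk 1 (remaining 121 GB)
107 GB → disk 1 (remaining 14 GB)
279 GB → disk 2 (remaining 221 GB)
108 GB → disk 2 (remaining 113 GB)
367 GB → disk 3 (remaining 133 GB)
440 GB → disk 4 (remaining 60 GB)
117 GB → disk 5 (remaining 383 GB)
105 GB → disk 5 (remaining 278 GB)
46 GB → disk 5 (remaining 232 GB)
225 GB → disk 5 (remaining 7 GB)
273 GB → disk 6 (remaining 227 GB)
68 GB → disk 6 (remaining 159 GB)
359 GB → disk 7 (remaining 141 GB)
289 GB → disk 8 (remaining 211 GB)
424 GB → disk 9 (remaining 76 GB)
213 GB → disk 10 (remaining 287 GB)
41 GB → disk 10 (remaining 246 GB)
84 GB → disk 10 (remaining 162 GB)
10 disks × 500 GB = 5000 GB; used 3924 GB; unused 1076 GB.

1076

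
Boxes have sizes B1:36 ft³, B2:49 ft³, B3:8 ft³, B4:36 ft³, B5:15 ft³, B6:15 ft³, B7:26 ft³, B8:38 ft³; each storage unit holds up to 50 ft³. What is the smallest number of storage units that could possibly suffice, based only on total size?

5

Total size = 36 + 49 + 8 + 36 + 15 + 15 + 26 + 38 = 223 ft³.
⌈223 / 50⌉ = 5.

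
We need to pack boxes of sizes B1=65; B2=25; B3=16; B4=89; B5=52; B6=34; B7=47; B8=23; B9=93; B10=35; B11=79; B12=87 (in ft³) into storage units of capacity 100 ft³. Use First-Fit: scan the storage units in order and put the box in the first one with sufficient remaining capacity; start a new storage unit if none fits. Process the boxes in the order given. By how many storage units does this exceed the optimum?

First-Fit: [65,25] [16,52,23] [89] [34,47] [93] [35] [79] [87] → 8 storage units.
Total size 645 ft³; any packing needs at least ⌈645/100⌉ = 7 storage units.
An optimal packing achieves that bound: [93] [89] [87] [79,16] [65,35] [52,47] [34,25,23] → 7 storage units.
Excess: 8 − 7 = 1.

1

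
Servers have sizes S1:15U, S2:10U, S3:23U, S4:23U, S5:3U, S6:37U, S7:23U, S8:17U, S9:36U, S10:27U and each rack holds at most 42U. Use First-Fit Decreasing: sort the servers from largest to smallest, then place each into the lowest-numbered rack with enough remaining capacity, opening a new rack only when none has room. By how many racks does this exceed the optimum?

0

First-Fit Decreasing: [37,3] [36] [27,15] [23,17] [23,10] [23] → 6 racks.
Total size 214U; any packing needs at least ⌈214/42⌉ = 6 racks.
So 6 is already optimal.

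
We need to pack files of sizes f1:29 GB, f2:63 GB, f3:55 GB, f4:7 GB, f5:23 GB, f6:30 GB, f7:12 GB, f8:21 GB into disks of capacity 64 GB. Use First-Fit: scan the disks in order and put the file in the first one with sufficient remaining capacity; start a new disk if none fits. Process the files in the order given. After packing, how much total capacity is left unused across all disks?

f1 (29 GB) → disk 1 (remaining 35 GB)
f2 (63 GB) → disk 2 (remaining 1 GB)
f3 (55 GB) → disk 3 (remaining 9 GB)
f4 (7 GB) → disk 1 (remaining 28 GB)
f5 (23 GB) → disk 1 (remaining 5 GB)
f6 (30 GB) → disk 4 (remaining 34 GB)
f7 (12 GB) → disk 4 (remaining 22 GB)
f8 (21 GB) → disk 4 (remaining 1 GB)
4 disks × 64 GB = 256 GB; used 240 GB; unused 16 GB.

16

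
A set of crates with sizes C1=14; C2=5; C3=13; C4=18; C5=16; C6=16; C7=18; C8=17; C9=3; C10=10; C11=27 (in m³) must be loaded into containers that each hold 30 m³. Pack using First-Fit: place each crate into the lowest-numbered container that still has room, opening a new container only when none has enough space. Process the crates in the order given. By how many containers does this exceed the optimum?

1

First-Fit: [14,5,3] [13,16] [18,10] [16] [18] [17] [27] → 7 containers.
Total size 157 m³; any packing needs at least ⌈157/30⌉ = 6 containers.
An optimal packing achieves that bound: [27,3] [18,10] [18,5] [17,13] [16,14] [16] → 6 containers.
Excess: 7 − 6 = 1.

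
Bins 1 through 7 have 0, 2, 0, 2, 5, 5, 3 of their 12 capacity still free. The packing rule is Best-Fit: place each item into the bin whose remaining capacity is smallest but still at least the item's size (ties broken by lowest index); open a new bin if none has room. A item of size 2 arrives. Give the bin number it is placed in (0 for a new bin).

Bins with room: bin 2 (2), bin 4 (2), bin 5 (5), bin 6 (5), bin 7 (3).
Tightest fit is bin 2 with 2 free.

2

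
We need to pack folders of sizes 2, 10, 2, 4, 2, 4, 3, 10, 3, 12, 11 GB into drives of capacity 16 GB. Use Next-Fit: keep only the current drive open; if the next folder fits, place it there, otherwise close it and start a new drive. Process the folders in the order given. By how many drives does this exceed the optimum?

Next-Fit: [2,10,2] [4,2,4,3] [10,3] [12] [11] → 5 drives.
Total size 63 GB; any packing needs at least ⌈63/16⌉ = 4 drives.
An optimal packing achieves that bound: [12,4] [11,4] [10,3,3] [10,2,2,2] → 4 drives.
Excess: 5 − 4 = 1.

1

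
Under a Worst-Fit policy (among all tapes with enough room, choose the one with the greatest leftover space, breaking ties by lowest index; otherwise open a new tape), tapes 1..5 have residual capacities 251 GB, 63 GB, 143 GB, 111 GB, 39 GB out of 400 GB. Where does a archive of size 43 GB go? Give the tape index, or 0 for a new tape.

1

Tapes with room: tape 1 (251 GB), tape 2 (63 GB), tape 3 (143 GB), tape 4 (111 GB).
Most room is tape 1 with 251 GB free.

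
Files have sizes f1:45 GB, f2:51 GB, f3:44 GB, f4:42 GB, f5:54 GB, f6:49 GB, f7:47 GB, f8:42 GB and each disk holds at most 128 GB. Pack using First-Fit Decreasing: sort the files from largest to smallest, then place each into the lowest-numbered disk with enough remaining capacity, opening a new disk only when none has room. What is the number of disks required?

Sorted descending: 54, 51, 49, 47, 45, 44, 42, 42.
Put 54 GB in disk 1; 74 GB remain.
Put 51 GB in disk 1; 23 GB remain.
Put 49 GB in disk 2; 79 GB remain.
Put 47 GB in disk 2; 32 GB remain.
Put 45 GB in disk 3; 83 GB remain.
Put 44 GB in disk 3; 39 GB remain.
Put 42 GB in disk 4; 86 GB remain.
Put 42 GB in disk 4; 44 GB remain.
Final disks: [54,51] [49,47] [45,44] [42,42].

4 disks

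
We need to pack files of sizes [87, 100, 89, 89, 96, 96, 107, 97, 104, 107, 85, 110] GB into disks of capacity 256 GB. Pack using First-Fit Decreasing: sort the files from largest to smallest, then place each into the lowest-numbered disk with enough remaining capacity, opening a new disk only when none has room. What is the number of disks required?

Sorted descending: 110, 107, 107, 104, 100, 97, 96, 96, 89, 89, 87, 85.
Put 110 GB in disk 1; 146 GB remain.
Put 107 GB in disk 1; 39 GB remain.
Put 107 GB in disk 2; 149 GB remain.
Put 104 GB in disk 2; 45 GB remain.
Put 100 GB in disk 3; 156 GB remain.
Put 97 GB in disk 3; 59 GB remain.
Put 96 GB in disk 4; 160 GB remain.
Put 96 GB in disk 4; 64 GB remain.
Put 89 GB in disk 5; 167 GB remain.
Put 89 GB in disk 5; 78 GB remain.
Put 87 GB in disk 6; 169 GB remain.
Put 85 GB in disk 6; 84 GB remain.
Final disks: [110,107] [107,104] [100,97] [96,96] [89,89] [87,85].

6 disks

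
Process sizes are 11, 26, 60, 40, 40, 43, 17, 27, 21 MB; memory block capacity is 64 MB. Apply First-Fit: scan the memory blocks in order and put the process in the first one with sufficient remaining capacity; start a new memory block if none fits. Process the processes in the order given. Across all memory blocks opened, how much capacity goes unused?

memory block 1: place 11 MB, 53 MB left
memory block 1: place 26 MB, 27 MB left
memory block 2: place 60 MB, 4 MB left
memory block 3: place 40 MB, 24 MB left
memory block 4: place 40 MB, 24 MB left
memory block 5: place 43 MB, 21 MB left
memory block 1: place 17 MB, 10 MB left
memory block 6: place 27 MB, 37 MB left
memory block 3: place 21 MB, 3 MB left
6 memory blocks × 64 MB = 384 MB; used 285 MB; unused 99 MB.

99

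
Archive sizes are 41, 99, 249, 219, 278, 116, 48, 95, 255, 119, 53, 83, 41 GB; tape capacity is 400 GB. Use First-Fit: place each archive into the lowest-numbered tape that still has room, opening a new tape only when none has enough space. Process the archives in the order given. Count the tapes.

5

Put 41 GB in tape 1; 359 GB remain.
Put 99 GB in tape 1; 260 GB remain.
Put 249 GB in tape 1; 11 GB remain.
Put 219 GB in tape 2; 181 GB remain.
Put 278 GB in tape 3; 122 GB remain.
Put 116 GB in tape 2; 65 GB remain.
Put 48 GB in tape 2; 17 GB remain.
Put 95 GB in tape 3; 27 GB remain.
Put 255 GB in tape 4; 145 GB remain.
Put 119 GB in tape 4; 26 GB remain.
Put 53 GB in tape 5; 347 GB remain.
Put 83 GB in tape 5; 264 GB remain.
Put 41 GB in tape 5; 223 GB remain.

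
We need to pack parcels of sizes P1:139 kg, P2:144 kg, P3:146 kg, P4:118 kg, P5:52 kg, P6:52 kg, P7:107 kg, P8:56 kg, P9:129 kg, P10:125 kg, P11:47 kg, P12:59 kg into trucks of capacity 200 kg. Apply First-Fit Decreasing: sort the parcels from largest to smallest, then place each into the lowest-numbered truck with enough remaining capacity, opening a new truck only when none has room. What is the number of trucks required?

7

Sorted descending: 146, 144, 139, 129, 125, 118, 107, 59, 56, 52, 52, 47.
Put 146 kg in truck 1; 54 kg remain.
Put 144 kg in truck 2; 56 kg remain.
Put 139 kg in truck 3; 61 kg remain.
Put 129 kg in truck 4; 71 kg remain.
Put 125 kg in truck 5; 75 kg remain.
Put 118 kg in truck 6; 82 kg remain.
Put 107 kg in truck 7; 93 kg remain.
Put 59 kg in truck 3; 2 kg remain.
Put 56 kg in truck 2; 0 kg remain.
Put 52 kg in truck 1; 2 kg remain.
Put 52 kg in truck 4; 19 kg remain.
Put 47 kg in truck 5; 28 kg remain.
Final trucks: [146,52] [144,56] [139,59] [129,52] [125,47] [118] [107].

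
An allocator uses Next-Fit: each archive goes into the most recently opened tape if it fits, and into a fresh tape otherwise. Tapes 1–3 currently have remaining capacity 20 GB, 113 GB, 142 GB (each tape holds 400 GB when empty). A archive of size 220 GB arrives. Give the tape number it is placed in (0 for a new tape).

Next-Fit only looks at tape 3, which has 142 GB free.
220 GB does not fit, so a new tape is opened.

0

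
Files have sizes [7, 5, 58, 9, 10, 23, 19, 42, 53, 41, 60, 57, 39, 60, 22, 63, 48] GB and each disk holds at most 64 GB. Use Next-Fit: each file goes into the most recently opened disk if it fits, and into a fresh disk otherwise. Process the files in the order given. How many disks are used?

13

7 GB → disk 1 (remaining 57 GB)
5 GB → disk 1 (remaining 52 GB)
58 GB → disk 2 (remaining 6 GB)
9 GB → disk 3 (remaining 55 GB)
10 GB → disk 3 (remaining 45 GB)
23 GB → disk 3 (remaining 22 GB)
19 GB → disk 3 (remaining 3 GB)
42 GB → disk 4 (remaining 22 GB)
53 GB → disk 5 (remaining 11 GB)
41 GB → disk 6 (remaining 23 GB)
60 GB → disk 7 (remaining 4 GB)
57 GB → disk 8 (remaining 7 GB)
39 GB → disk 9 (remaining 25 GB)
60 GB → disk 10 (remaining 4 GB)
22 GB → disk 11 (remaining 42 GB)
63 GB → disk 12 (remaining 1 GB)
48 GB → disk 13 (remaining 16 GB)
Final disks: [7,5] [58] [9,10,23,19] [42] [53] [41] [60] [57] [39] [60] [22] [63] [48].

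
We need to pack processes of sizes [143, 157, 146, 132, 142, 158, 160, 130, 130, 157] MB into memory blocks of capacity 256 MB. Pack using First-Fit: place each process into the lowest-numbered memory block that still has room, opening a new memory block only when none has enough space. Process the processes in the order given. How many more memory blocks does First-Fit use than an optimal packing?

First-Fit: [143] [157] [146] [132] [142] [158] [160] [130] [130] [157] → 10 memory blocks.
10 processes exceed 128 MB (half the capacity), and no two of those can share a memory block, so at least 10 memory blocks are needed.
So 10 is already optimal.

0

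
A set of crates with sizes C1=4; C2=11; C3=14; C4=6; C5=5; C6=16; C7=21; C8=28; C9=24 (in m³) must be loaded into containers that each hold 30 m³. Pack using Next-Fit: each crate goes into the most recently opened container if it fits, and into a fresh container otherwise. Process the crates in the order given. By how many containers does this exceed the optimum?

Next-Fit: [4,11,14] [6,5,16] [21] [28] [24] → 5 containers.
Total size 129 m³; any packing needs at least ⌈129/30⌉ = 5 containers.
So 5 is already optimal.

0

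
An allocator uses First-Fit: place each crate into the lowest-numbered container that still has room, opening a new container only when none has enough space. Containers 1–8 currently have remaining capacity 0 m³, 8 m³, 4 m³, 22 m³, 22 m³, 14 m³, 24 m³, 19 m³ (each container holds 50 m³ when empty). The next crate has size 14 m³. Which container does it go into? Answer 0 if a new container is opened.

4

Containers with room: container 4 (22 m³), container 5 (22 m³), container 6 (14 m³), container 7 (24 m³), container 8 (19 m³).
The first with room is container 4.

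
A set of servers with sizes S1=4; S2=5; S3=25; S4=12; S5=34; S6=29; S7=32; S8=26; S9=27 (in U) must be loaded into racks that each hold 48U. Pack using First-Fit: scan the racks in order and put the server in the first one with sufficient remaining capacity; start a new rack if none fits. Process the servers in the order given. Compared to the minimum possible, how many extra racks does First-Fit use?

First-Fit: [4,5,25,12] [34] [29] [32] [26] [27] → 6 racks.
6 servers exceed 24U (half the capacity), and no two of those can share a rack, so at least 6 racks are needed.
So 6 is already optimal.

0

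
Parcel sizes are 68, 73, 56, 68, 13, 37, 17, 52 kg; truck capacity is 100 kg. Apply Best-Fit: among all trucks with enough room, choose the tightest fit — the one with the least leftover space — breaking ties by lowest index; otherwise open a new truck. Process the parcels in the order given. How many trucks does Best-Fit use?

5 trucks

Put 68 kg in truck 1; 32 kg remain.
Put 73 kg in truck 2; 27 kg remain.
Put 56 kg in truck 3; 44 kg remain.
Put 68 kg in truck 4; 32 kg remain.
Put 13 kg in truck 2; 14 kg remain.
Put 37 kg in truck 3; 7 kg remain.
Put 17 kg in truck 1; 15 kg remain.
Put 52 kg in truck 5; 48 kg remain.
Final trucks: [68,17] [73,13] [56,37] [68] [52].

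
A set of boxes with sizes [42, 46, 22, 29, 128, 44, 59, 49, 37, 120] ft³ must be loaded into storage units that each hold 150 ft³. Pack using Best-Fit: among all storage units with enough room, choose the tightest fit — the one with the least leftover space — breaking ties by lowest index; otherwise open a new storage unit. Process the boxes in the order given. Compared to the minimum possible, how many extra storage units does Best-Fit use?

Best-Fit: [42,46,22,29] [128] [44,59,37] [49] [120] → 5 storage units.
Total size 576 ft³; any packing needs at least ⌈576/150⌉ = 4 storage units.
An optimal packing achieves that bound: [128,22] [120,29] [59,49,42] [46,44,37] → 4 storage units.
Excess: 5 − 4 = 1.

1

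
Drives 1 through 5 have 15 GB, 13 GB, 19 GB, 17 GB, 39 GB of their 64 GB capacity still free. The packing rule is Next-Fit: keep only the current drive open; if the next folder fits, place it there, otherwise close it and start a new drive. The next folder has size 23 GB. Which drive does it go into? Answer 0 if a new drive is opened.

Next-Fit only looks at drive 5, which has 39 GB free.
23 GB fits there.

5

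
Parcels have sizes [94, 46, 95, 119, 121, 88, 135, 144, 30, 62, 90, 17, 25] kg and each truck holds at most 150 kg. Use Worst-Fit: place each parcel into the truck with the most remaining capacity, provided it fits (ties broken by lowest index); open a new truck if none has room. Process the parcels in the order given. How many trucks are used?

94 kg → truck 1 (remaining 56 kg)
46 kg → truck 1 (remaining 10 kg)
95 kg → truck 2 (remaining 55 kg)
119 kg → truck 3 (remaining 31 kg)
121 kg → truck 4 (remaining 29 kg)
88 kg → truck 5 (remaining 62 kg)
135 kg → truck 6 (remaining 15 kg)
144 kg → truck 7 (remaining 6 kg)
30 kg → truck 5 (remaining 32 kg)
62 kg → truck 8 (remaining 88 kg)
90 kg → truck 9 (remaining 60 kg)
17 kg → truck 8 (remaining 71 kg)
25 kg → truck 8 (remaining 46 kg)
Final trucks: [94,46] [95] [119] [121] [88,30] [135] [144] [62,17,25] [90].

9 trucks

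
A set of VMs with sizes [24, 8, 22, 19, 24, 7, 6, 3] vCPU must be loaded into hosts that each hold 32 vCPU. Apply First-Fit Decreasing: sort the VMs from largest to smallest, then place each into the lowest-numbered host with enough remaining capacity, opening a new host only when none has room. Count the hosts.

Sorted descending: 24, 24, 22, 19, 8, 7, 6, 3.
host 1: place 24 vCPU, 8 vCPU left
host 2: place 24 vCPU, 8 vCPU left
host 3: place 22 vCPU, 10 vCPU left
host 4: place 19 vCPU, 13 vCPU left
host 1: place 8 vCPU, 0 vCPU left
host 2: place 7 vCPU, 1 vCPU left
host 3: place 6 vCPU, 4 vCPU left
host 3: place 3 vCPU, 1 vCPU left

4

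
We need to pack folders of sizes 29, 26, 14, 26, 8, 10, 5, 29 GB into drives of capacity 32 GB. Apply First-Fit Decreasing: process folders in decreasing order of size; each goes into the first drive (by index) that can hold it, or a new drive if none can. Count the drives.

Sorted descending: 29, 29, 26, 26, 14, 10, 8, 5.
29 GB → drive 1 (remaining 3 GB)
29 GB → drive 2 (remaining 3 GB)
26 GB → drive 3 (remaining 6 GB)
26 GB → drive 4 (remaining 6 GB)
14 GB → drive 5 (remaining 18 GB)
10 GB → drive 5 (remaining 8 GB)
8 GB → drive 5 (remaining 0 GB)
5 GB → drive 3 (remaining 1 GB)

5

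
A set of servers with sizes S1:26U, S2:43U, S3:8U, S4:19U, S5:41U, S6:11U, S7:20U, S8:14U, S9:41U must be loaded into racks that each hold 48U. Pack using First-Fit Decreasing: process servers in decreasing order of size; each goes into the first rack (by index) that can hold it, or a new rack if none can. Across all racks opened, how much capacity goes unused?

65

Sorted descending: 43, 41, 41, 26, 20, 19, 14, 11, 8.
Put 43U in rack 1; 5U remain.
Put 41U in rack 2; 7U remain.
Put 41U in rack 3; 7U remain.
Put 26U in rack 4; 22U remain.
Put 20U in rack 4; 2U remain.
Put 19U in rack 5; 29U remain.
Put 14U in rack 5; 15U remain.
Put 11U in rack 5; 4U remain.
Put 8U in rack 6; 40U remain.
6 racks × 48U = 288U; used 223U; unused 65U.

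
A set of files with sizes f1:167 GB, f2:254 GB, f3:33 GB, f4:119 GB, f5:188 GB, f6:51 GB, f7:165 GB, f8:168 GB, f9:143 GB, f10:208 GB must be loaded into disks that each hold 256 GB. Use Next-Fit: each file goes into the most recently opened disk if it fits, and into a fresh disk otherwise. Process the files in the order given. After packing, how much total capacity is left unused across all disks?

Put f1 (167 GB) in disk 1; 89 GB remain.
Put f2 (254 GB) in disk 2; 2 GB remain.
Put f3 (33 GB) in disk 3; 223 GB remain.
Put f4 (119 GB) in disk 3; 104 GB remain.
Put f5 (188 GB) in disk 4; 68 GB remain.
Put f6 (51 GB) in disk 4; 17 GB remain.
Put f7 (165 GB) in disk 5; 91 GB remain.
Put f8 (168 GB) in disk 6; 88 GB remain.
Put f9 (143 GB) in disk 7; 113 GB remain.
Put f10 (208 GB) in disk 8; 48 GB remain.
8 disks × 256 GB = 2048 GB; used 1496 GB; unused 552 GB.

552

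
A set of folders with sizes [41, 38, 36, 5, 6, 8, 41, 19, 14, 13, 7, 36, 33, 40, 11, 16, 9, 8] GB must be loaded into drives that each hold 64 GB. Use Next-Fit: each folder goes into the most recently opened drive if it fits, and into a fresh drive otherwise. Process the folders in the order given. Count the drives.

9

Put 41 GB in drive 1; 23 GB remain.
Put 38 GB in drive 2; 26 GB remain.
Put 36 GB in drive 3; 28 GB remain.
Put 5 GB in drive 3; 23 GB remain.
Put 6 GB in drive 3; 17 GB remain.
Put 8 GB in drive 3; 9 GB remain.
Put 41 GB in drive 4; 23 GB remain.
Put 19 GB in drive 4; 4 GB remain.
Put 14 GB in drive 5; 50 GB remain.
Put 13 GB in drive 5; 37 GB remain.
Put 7 GB in drive 5; 30 GB remain.
Put 36 GB in drive 6; 28 GB remain.
Put 33 GB in drive 7; 31 GB remain.
Put 40 GB in drive 8; 24 GB remain.
Put 11 GB in drive 8; 13 GB remain.
Put 16 GB in drive 9; 48 GB remain.
Put 9 GB in drive 9; 39 GB remain.
Put 8 GB in drive 9; 31 GB remain.
Final drives: [41] [38] [36,5,6,8] [41,19] [14,13,7] [36] [33] [40,11] [16,9,8].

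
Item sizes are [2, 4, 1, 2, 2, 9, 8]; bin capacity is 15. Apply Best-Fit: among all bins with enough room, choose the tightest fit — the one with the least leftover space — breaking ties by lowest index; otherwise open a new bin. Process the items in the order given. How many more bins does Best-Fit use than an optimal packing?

Best-Fit: [2,4,1,2,2] [9] [8] → 3 bins.
Total size 28; any packing needs at least ⌈28/15⌉ = 2 bins.
An optimal packing achieves that bound: [9,4,2] [8,2,2,1] → 2 bins.
Excess: 3 − 2 = 1.

1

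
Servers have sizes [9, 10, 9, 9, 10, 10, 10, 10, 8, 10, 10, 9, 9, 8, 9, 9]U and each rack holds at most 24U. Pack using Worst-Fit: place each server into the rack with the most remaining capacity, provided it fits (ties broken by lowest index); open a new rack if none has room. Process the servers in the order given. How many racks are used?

rack 1: place 9U, 15U left
rack 1: place 10U, 5U left
rack 2: place 9U, 15U left
rack 2: place 9U, 6U left
rack 3: place 10U, 14U left
rack 3: place 10U, 4U left
rack 4: place 10U, 14U left
rack 4: place 10U, 4U left
rack 5: place 8U, 16U left
rack 5: place 10U, 6U left
rack 6: place 10U, 14U left
rack 6: place 9U, 5U left
rack 7: place 9U, 15U left
rack 7: place 8U, 7U left
rack 8: place 9U, 15U left
rack 8: place 9U, 6U left

8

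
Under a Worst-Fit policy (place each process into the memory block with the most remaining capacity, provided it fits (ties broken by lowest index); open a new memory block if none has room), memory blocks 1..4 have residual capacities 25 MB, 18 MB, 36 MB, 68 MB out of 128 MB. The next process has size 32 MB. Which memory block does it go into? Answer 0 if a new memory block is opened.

Memory blocks with room: memory block 3 (36 MB), memory block 4 (68 MB).
Most room is memory block 4 with 68 MB free.

4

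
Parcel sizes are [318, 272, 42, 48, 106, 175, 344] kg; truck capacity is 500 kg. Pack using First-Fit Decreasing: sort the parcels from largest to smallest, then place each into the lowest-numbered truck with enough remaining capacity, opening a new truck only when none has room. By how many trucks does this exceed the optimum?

First-Fit Decreasing: [344,106,48] [318,175] [272,42] → 3 trucks.
Total size 1305 kg; any packing needs at least ⌈1305/500⌉ = 3 trucks.
So 3 is already optimal.

0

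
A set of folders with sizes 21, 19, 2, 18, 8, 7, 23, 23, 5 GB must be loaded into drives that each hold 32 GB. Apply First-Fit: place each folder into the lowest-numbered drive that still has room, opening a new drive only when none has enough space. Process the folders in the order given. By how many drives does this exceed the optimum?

0

First-Fit: [21,2,8] [19,7,5] [18] [23] [23] → 5 drives.
5 folders exceed 16 GB (half the capacity), and no two of those can share a drive, so at least 5 drives are needed.
So 5 is already optimal.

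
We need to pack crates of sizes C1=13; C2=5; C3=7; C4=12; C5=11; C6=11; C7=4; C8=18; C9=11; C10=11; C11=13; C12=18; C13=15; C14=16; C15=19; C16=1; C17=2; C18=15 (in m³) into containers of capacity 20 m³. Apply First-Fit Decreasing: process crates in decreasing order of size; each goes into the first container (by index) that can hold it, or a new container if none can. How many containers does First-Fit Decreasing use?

Sorted descending: 19, 18, 18, 16, 15, 15, 13, 13, 12, 11, 11, 11, 11, 7, 5, 4, 2, 1.
Put 19 m³ in container 1; 1 m³ remain.
Put 18 m³ in container 2; 2 m³ remain.
Put 18 m³ in container 3; 2 m³ remain.
Put 16 m³ in container 4; 4 m³ remain.
Put 15 m³ in container 5; 5 m³ remain.
Put 15 m³ in container 6; 5 m³ remain.
Put 13 m³ in container 7; 7 m³ remain.
Put 13 m³ in container 8; 7 m³ remain.
Put 12 m³ in container 9; 8 m³ remain.
Put 11 m³ in container 10; 9 m³ remain.
Put 11 m³ in container 11; 9 m³ remain.
Put 11 m³ in container 12; 9 m³ remain.
Put 11 m³ in container 13; 9 m³ remain.
Put 7 m³ in container 7; 0 m³ remain.
Put 5 m³ in container 5; 0 m³ remain.
Put 4 m³ in container 4; 0 m³ remain.
Put 2 m³ in container 2; 0 m³ remain.
Put 1 m³ in container 1; 0 m³ remain.

13 containers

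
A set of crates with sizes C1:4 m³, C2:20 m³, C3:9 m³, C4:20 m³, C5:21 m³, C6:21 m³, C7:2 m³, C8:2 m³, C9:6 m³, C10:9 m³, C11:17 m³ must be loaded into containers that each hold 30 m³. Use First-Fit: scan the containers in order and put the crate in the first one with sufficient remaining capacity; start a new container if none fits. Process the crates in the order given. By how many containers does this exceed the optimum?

First-Fit: [4,20,2,2] [9,20] [21,6] [21,9] [17] → 5 containers.
Total size 131 m³; any packing needs at least ⌈131/30⌉ = 5 containers.
So 5 is already optimal.

0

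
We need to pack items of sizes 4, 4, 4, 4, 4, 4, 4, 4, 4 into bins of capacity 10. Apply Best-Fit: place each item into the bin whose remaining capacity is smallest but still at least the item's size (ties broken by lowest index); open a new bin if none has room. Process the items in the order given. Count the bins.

5 bins

Put 4 in bin 1; 6 remain.
Put 4 in bin 1; 2 remain.
Put 4 in bin 2; 6 remain.
Put 4 in bin 2; 2 remain.
Put 4 in bin 3; 6 remain.
Put 4 in bin 3; 2 remain.
Put 4 in bin 4; 6 remain.
Put 4 in bin 4; 2 remain.
Put 4 in bin 5; 6 remain.
Final bins: [4,4] [4,4] [4,4] [4,4] [4].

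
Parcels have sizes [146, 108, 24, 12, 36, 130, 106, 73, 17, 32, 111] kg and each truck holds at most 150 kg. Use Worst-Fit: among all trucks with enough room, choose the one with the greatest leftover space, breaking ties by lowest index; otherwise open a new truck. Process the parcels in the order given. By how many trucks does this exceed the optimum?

Worst-Fit: [146] [108,24,12] [36,106] [130] [73,17,32] [111] → 6 trucks.
Total size 795 kg; any packing needs at least ⌈795/150⌉ = 6 trucks.
So 6 is already optimal.

0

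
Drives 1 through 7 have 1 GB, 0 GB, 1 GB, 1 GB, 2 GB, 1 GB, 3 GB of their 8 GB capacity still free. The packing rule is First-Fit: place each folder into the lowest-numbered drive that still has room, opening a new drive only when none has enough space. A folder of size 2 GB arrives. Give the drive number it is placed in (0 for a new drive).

Drives with room: drive 5 (2 GB), drive 7 (3 GB).
The first with room is drive 5.

5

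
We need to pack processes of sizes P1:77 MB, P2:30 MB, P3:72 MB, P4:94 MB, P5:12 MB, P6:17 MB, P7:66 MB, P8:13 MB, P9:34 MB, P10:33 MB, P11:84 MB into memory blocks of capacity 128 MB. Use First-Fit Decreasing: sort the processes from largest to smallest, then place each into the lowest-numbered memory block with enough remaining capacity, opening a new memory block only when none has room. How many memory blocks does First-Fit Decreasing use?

5

Sorted descending: 94, 84, 77, 72, 66, 34, 33, 30, 17, 13, 12.
memory block 1: place 94 MB, 34 MB left
memory block 2: place 84 MB, 44 MB left
memory block 3: place 77 MB, 51 MB left
memory block 4: place 72 MB, 56 MB left
memory block 5: place 66 MB, 62 MB left
memory block 1: place 34 MB, 0 MB left
memory block 2: place 33 MB, 11 MB left
memory block 3: place 30 MB, 21 MB left
memory block 3: place 17 MB, 4 MB left
memory block 4: place 13 MB, 43 MB left
memory block 4: place 12 MB, 31 MB left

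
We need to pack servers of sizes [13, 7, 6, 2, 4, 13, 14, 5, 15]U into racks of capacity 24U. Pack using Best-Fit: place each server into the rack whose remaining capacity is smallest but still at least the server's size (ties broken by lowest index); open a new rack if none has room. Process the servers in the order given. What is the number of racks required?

Put 13U in rack 1; 11U remain.
Put 7U in rack 1; 4U remain.
Put 6U in rack 2; 18U remain.
Put 2U in rack 1; 2U remain.
Put 4U in rack 2; 14U remain.
Put 13U in rack 2; 1U remain.
Put 14U in rack 3; 10U remain.
Put 5U in rack 3; 5U remain.
Put 15U in rack 4; 9U remain.

4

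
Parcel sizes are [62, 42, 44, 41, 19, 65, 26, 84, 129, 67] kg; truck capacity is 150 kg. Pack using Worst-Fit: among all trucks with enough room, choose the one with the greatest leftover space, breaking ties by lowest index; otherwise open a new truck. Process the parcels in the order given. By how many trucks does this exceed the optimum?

Worst-Fit: [62,42,44] [41,19,65] [26,84] [129] [67] → 5 trucks.
Total size 579 kg; any packing needs at least ⌈579/150⌉ = 4 trucks.
An optimal packing achieves that bound: [129,19] [84,65] [67,44,26] [62,42,41] → 4 trucks.
Excess: 5 − 4 = 1.

1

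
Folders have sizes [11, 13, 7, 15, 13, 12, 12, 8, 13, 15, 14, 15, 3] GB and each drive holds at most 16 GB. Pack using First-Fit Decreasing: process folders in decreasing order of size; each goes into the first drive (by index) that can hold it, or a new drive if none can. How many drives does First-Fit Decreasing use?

11

Sorted descending: 15, 15, 15, 14, 13, 13, 13, 12, 12, 11, 8, 7, 3.
15 GB → drive 1 (remaining 1 GB)
15 GB → drive 2 (remaining 1 GB)
15 GB → drive 3 (remaining 1 GB)
14 GB → drive 4 (remaining 2 GB)
13 GB → drive 5 (remaining 3 GB)
13 GB → drive 6 (remaining 3 GB)
13 GB → drive 7 (remaining 3 GB)
12 GB → drive 8 (remaining 4 GB)
12 GB → drive 9 (remaining 4 GB)
11 GB → drive 10 (remaining 5 GB)
8 GB → drive 11 (remaining 8 GB)
7 GB → drive 11 (remaining 1 GB)
3 GB → drive 5 (remaining 0 GB)
Final drives: [15] [15] [15] [14] [13,3] [13] [13] [12] [12] [11] [8,7].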